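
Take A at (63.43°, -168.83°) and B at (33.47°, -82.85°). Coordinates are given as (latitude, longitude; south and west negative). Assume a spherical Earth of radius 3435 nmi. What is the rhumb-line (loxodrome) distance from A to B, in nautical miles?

3736 nmi

Rhumb course C = atan2(Δλ, Δψ) with Δψ = ln[tan(π/4+φ₂/2)/tan(π/4+φ₁/2)] = -0.8229, Δλ = +1.5006 → C = 118.74°
d = R·|Δφ| / |cos C| = 3435·0.52290 / 0.48082 = 3736 nmi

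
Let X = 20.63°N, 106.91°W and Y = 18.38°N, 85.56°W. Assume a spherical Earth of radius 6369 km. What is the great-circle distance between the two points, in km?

cos σ = sin φ₁ sin φ₂ + cos φ₁ cos φ₂ cos Δλ
      = sin(20.63°)sin(18.38°) + cos(20.63°)cos(18.38°)cos(21.35°) = 0.9383
σ = 20.235° → d = Rσ = 6369·0.35317 = 2249 km

2249 km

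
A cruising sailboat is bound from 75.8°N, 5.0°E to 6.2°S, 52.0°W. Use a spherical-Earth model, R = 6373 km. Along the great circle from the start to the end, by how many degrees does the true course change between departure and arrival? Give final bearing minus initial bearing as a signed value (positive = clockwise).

-44.6°

Initial bearing θ₁ = atan2(sin Δλ cos φ₂, cos φ₁ sin φ₂ − sin φ₁ cos φ₂ cos Δλ) = 236.52°
Final bearing θ₂ = (initial bearing from the destination back to the start) + 180° = 191.88°
Δθ = θ₂ − θ₁ = -44.6°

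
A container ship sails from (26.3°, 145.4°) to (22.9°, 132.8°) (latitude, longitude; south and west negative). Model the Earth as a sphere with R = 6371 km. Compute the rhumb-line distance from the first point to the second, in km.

1329 km

Δψ = ln[tan(π/4+φ₂/2)/tan(π/4+φ₁/2)] = -0.0653;  Δφ = -0.0593 rad,  Δλ = -0.2199 rad
q = Δφ/Δψ = 0.9090
d = R·√(Δφ² + q²Δλ²) = 6371·0.20853 = 1329 km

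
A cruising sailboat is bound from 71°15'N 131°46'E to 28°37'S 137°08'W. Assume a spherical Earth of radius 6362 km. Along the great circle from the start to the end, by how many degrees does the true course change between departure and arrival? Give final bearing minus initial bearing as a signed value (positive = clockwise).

+59.9°

Initial bearing θ₁ = atan2(sin Δλ cos φ₂, cos φ₁ sin φ₂ − sin φ₁ cos φ₂ cos Δλ) = 98.94°
Final bearing θ₂ = (initial bearing from the destination back to the start) + 180° = 158.79°
Δθ = θ₂ − θ₁ = +59.9°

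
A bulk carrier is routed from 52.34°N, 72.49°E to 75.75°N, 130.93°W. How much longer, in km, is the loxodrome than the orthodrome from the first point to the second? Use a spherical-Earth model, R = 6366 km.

1878 km

Great circle: cos σ = sin φ₁ sin φ₂ + cos φ₁ cos φ₂ cos Δλ,  σ = 0.8902 rad → d_gc = 5666.8 km
Rhumb line: Δψ = +1.0036, q = Δφ/Δψ = 0.4071, d_rh = R√(Δφ²+q²Δλ²) = 7545.1 km
Excess = 7545.1 − 5666.8 = 1878.3 ≈ 1878 km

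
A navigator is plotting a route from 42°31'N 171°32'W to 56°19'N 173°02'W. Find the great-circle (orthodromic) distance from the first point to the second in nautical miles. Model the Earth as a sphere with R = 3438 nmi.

830 nmi

cos σ = sin φ₁ sin φ₂ + cos φ₁ cos φ₂ cos Δλ
      = sin(42.52°)sin(56.32°) + cos(42.52°)cos(56.32°)cos(-1.50°) = 0.9710
σ = 13.834° → d = Rσ = 3438·0.24144 = 830 nmi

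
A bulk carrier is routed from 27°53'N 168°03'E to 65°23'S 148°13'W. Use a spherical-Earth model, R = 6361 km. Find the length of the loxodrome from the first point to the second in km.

11063 km

Δψ = ln[tan(π/4+φ₂/2)/tan(π/4+φ₁/2)] = -2.0295;  Δφ = -1.6278 rad,  Δλ = +0.7633 rad
q = Δφ/Δψ = 0.8021
d = R·√(Δφ² + q²Δλ²) = 6361·1.73913 = 11063 km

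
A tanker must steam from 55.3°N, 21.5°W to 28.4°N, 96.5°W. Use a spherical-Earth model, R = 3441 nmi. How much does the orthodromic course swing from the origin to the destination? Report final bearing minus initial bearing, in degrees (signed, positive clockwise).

-55.5°

At departure: θ₁ = atan2(sin Δλ cos φ₂, cos φ₁ sin φ₂ − sin φ₁ cos φ₂ cos Δλ) = 275.62°
At arrival: θ₂ = atan2(sin Δλ cos φ₁, −cos φ₂ sin φ₁ + sin φ₂ cos φ₁ cos Δλ) = 220.10°
Δθ = θ₂ − θ₁ = -55.5°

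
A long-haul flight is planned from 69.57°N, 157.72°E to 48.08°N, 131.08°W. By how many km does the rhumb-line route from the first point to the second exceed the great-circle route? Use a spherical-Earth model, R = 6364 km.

222 km

Great circle: cos σ = sin φ₁ sin φ₂ + cos φ₁ cos φ₂ cos Δλ,  σ = 0.6881 rad → d_gc = 4379.3 km
Rhumb line: Δψ = -0.7541, q = Δφ/Δψ = 0.4973, d_rh = R√(Δφ²+q²Δλ²) = 4600.9 km
Excess = 4600.9 − 4379.3 = 221.6 ≈ 222 km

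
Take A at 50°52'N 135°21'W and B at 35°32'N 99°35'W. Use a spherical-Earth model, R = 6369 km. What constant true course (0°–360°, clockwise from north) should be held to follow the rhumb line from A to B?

Meridional parts: M(φ₁)=+1.0344, M(φ₂)=+0.6642 → ΔM = -0.3702;  Δλ = +0.6242 rad
tan C = Δλ / ΔM = -1.6863 → C = 120.67°

120.7°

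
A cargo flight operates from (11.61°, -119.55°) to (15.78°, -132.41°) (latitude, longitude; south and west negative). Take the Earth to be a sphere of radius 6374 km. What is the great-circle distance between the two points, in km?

Haversine: a = sin²(Δφ/2)+cos φ₁ cos φ₂ sin²(Δλ/2) = 0.01315;  σ = 2·atan2(√a,√(1−a))
σ = 13.167° → d = Rσ = 6374·0.22981 = 1465 km

1465 km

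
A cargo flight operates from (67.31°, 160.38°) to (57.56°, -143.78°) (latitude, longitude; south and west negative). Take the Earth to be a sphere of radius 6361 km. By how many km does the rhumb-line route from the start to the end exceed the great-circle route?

Great circle: cos σ = sin φ₁ sin φ₂ + cos φ₁ cos φ₂ cos Δλ,  σ = 0.4628 rad → d_gc = 2943.6 km
Rhumb line: Δψ = -0.3715, q = Δφ/Δψ = 0.4581, d_rh = R√(Δφ²+q²Δλ²) = 3039.0 km
Excess = 3039.0 − 2943.6 = 95.4 ≈ 95 km

95 km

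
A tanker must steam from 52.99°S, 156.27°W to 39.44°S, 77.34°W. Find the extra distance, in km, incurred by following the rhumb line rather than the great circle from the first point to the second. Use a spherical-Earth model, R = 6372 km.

Great circle: cos σ = sin φ₁ sin φ₂ + cos φ₁ cos φ₂ cos Δλ,  σ = 0.9316 rad → d_gc = 5936.2 km
Rhumb line: Δψ = +0.3443, q = Δφ/Δψ = 0.6868, d_rh = R√(Δφ²+q²Δλ²) = 6214.2 km
Excess = 6214.2 − 5936.2 = 278.0 ≈ 278 km

278 km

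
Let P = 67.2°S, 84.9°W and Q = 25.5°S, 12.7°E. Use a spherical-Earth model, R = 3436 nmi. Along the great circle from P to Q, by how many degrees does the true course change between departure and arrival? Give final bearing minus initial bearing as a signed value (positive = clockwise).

At departure: θ₁ = atan2(sin Δλ cos φ₂, cos φ₁ sin φ₂ − sin φ₁ cos φ₂ cos Δλ) = 107.20°
At arrival: θ₂ = atan2(sin Δλ cos φ₁, −cos φ₂ sin φ₁ + sin φ₂ cos φ₁ cos Δλ) = 24.21°
Δθ = θ₂ − θ₁ = -83.0°

-83.0°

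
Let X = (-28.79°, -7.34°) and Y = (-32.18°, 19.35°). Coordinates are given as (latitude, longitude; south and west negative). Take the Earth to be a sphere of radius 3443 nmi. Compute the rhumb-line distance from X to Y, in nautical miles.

Δψ = ln[tan(π/4+φ₂/2)/tan(π/4+φ₁/2)] = -0.0687;  Δφ = -0.0592 rad,  Δλ = +0.4658 rad
q = Δφ/Δψ = 0.8615
d = R·√(Δφ² + q²Δλ²) = 3443·0.40567 = 1397 nmi

1397 nmi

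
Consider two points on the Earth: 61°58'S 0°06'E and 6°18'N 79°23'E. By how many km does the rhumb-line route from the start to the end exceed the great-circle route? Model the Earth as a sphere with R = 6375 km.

Great circle: cos σ = sin φ₁ sin φ₂ + cos φ₁ cos φ₂ cos Δλ,  σ = 1.5808 rad → d_gc = 10077.5 km
Rhumb line: Δψ = +1.4979, q = Δφ/Δψ = 0.7954, d_rh = R√(Δφ²+q²Δλ²) = 10340.6 km
Excess = 10340.6 − 10077.5 = 263.1 ≈ 263 km

263 km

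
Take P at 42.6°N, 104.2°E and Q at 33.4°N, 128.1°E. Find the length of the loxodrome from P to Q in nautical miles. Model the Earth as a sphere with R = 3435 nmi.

1254 nmi

Rhumb course C = atan2(Δλ, Δψ) with Δψ = ln[tan(π/4+φ₂/2)/tan(π/4+φ₁/2)] = -0.2043, Δλ = +0.4171 → C = 116.09°
d = R·|Δφ| / |cos C| = 3435·0.16057 / 0.43977 = 1254 nmi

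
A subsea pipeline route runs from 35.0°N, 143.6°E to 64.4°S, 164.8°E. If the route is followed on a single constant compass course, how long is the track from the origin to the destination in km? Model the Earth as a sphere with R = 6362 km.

Rhumb course C = atan2(Δλ, Δψ) with Δψ = ln[tan(π/4+φ₂/2)/tan(π/4+φ₁/2)] = -2.1348, Δλ = +0.3700 → C = 170.17°
d = R·|Δφ| / |cos C| = 6362·1.73486 / 0.98531 = 11202 km

11202 km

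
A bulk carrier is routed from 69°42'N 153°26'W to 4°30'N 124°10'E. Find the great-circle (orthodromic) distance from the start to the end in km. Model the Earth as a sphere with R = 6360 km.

Haversine: a = sin²(Δφ/2)+cos φ₁ cos φ₂ sin²(Δλ/2) = 0.44034;  σ = 2·atan2(√a,√(1−a))
σ = 83.147° → d = Rσ = 6360·1.45118 = 9230 km

9230 km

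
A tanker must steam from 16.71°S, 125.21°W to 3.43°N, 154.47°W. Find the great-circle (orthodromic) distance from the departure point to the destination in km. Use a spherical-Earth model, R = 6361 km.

3911 km

Haversine: a = sin²(Δφ/2)+cos φ₁ cos φ₂ sin²(Δλ/2) = 0.09156;  σ = 2·atan2(√a,√(1−a))
σ = 35.227° → d = Rσ = 6361·0.61483 = 3911 km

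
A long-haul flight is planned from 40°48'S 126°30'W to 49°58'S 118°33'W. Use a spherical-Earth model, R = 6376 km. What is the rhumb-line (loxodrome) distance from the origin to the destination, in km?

Rhumb course C = atan2(Δλ, Δψ) with Δψ = ln[tan(π/4+φ₂/2)/tan(π/4+φ₁/2)] = -0.2285, Δλ = +0.1388 → C = 148.74°
d = R·|Δφ| / |cos C| = 6376·0.15999 / 0.85479 = 1193 km

1193 km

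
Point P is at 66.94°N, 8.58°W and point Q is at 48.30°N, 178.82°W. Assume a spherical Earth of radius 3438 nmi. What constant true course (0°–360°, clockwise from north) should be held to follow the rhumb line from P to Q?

Meridional parts: M(φ₁)=+1.5896, M(φ₂)=+0.9653 → ΔM = -0.6243;  Δλ = -2.9712 rad
tan C = Δλ / ΔM = +4.7591 → C = 258.13°

258.1°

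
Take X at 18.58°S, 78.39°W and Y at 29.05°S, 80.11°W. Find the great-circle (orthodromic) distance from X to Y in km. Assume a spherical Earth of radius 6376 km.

cos σ = sin φ₁ sin φ₂ + cos φ₁ cos φ₂ cos Δλ
      = sin(-18.58°)sin(-29.05°) + cos(-18.58°)cos(-29.05°)cos(-1.72°) = 0.9830
σ = 10.587° → d = Rσ = 6376·0.18478 = 1178 km

1178 km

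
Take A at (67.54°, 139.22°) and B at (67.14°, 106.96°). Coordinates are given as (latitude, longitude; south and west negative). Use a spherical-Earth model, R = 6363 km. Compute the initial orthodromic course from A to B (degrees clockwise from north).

283.1°

N = sin Δλ·cos φ₂ = -0.2074;  D = cos φ₁ sin φ₂ − sin φ₁ cos φ₂ cos Δλ = +0.0484
initial course = atan2(N, D) = 283.15°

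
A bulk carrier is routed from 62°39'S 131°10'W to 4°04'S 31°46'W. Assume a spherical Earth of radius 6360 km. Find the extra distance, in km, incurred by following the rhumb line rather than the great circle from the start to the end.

561 km

Great circle: cos σ = sin φ₁ sin φ₂ + cos φ₁ cos φ₂ cos Δλ,  σ = 1.5827 rad → d_gc = 10065.7 km
Rhumb line: Δψ = +1.3424, q = Δφ/Δψ = 0.7617, d_rh = R√(Δφ²+q²Δλ²) = 10626.3 km
Excess = 10626.3 − 10065.7 = 560.6 ≈ 561 km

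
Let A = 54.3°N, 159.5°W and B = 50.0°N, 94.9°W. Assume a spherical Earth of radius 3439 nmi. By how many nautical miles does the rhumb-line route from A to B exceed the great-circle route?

Great circle: cos σ = sin φ₁ sin φ₂ + cos φ₁ cos φ₂ cos Δλ,  σ = 0.6713 rad → d_gc = 2308.8 nmi
Rhumb line: Δψ = -0.1224, q = Δφ/Δψ = 0.6130, d_rh = R√(Δφ²+q²Δλ²) = 2390.7 nmi
Excess = 2390.7 − 2308.8 = 81.9 ≈ 82 nmi

82 nmi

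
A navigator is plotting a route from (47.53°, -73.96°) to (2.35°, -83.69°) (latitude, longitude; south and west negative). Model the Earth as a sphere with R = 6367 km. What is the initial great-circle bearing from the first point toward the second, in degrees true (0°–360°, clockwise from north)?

N = sin Δλ·cos φ₂ = -0.1689;  D = cos φ₁ sin φ₂ − sin φ₁ cos φ₂ cos Δλ = -0.6987
initial course = atan2(N, D) = 193.59°

193.6°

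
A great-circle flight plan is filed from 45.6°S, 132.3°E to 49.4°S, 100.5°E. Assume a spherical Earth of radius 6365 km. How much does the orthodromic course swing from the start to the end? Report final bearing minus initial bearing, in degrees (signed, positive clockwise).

+23.7°

At departure: θ₁ = atan2(sin Δλ cos φ₂, cos φ₁ sin φ₂ − sin φ₁ cos φ₂ cos Δλ) = 248.36°
At arrival: θ₂ = atan2(sin Δλ cos φ₁, −cos φ₂ sin φ₁ + sin φ₂ cos φ₁ cos Δλ) = 272.09°
Δθ = θ₂ − θ₁ = +23.7°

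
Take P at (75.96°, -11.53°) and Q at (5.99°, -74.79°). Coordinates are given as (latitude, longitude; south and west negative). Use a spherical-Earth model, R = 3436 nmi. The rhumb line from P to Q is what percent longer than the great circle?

2.7%

Great circle: σ = 1.3594 rad → d_gc = Rσ = 4671.0 nmi
Rhumb: Δφ = -1.2212, Δλ = -1.1041, Δψ = -1.9897, q = Δφ/Δψ = 0.6138 → d_rh = R√(Δφ²+q²Δλ²) = 4798.8 nmi
Excess = (4798.8 − 4671.0) / 4671.0 = 127.8 / 4671.0 = 2.74% ≈ 2.7%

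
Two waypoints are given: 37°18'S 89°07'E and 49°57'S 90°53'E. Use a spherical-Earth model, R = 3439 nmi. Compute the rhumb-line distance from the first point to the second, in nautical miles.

763 nmi

Rhumb course C = atan2(Δλ, Δψ) with Δψ = ln[tan(π/4+φ₂/2)/tan(π/4+φ₁/2)] = -0.3068, Δλ = +0.0308 → C = 174.26°
d = R·|Δφ| / |cos C| = 3439·0.22078 / 0.99499 = 763 nmi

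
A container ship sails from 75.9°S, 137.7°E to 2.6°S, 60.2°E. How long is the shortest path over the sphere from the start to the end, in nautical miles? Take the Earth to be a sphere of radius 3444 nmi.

cos σ = sin φ₁ sin φ₂ + cos φ₁ cos φ₂ cos Δλ
      = sin(-75.90°)sin(-2.60°) + cos(-75.90°)cos(-2.60°)cos(-77.50°) = 0.0967
σ = 84.453° → d = Rσ = 3444·1.47398 = 5076 nmi

5076 nmi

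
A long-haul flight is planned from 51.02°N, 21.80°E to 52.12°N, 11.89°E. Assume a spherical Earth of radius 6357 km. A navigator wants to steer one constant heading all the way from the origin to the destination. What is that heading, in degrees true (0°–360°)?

Δψ = ln[tan(π/4+φ₂/2)/tan(π/4+φ₁/2)] = +0.0309
Δλ = -0.1730 rad (taken the short way round)
course = atan2(Δλ, Δψ) = 280.13°

280.1°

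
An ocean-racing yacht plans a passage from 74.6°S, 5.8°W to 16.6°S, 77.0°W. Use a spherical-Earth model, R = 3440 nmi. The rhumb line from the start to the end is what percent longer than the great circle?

3.9%

Great circle: σ = 1.2053 rad → d_gc = Rσ = 4146.1 nmi
Rhumb: Δφ = +1.0123, Δλ = -1.2427, Δψ = +1.7071, q = Δφ/Δψ = 0.5930 → d_rh = R√(Δφ²+q²Δλ²) = 4307.2 nmi
Excess = (4307.2 − 4146.1) / 4146.1 = 161.1 / 4146.1 = 3.89% ≈ 3.9%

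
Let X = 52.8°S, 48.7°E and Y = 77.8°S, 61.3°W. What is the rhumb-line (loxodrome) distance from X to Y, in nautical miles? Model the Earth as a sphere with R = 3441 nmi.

Rhumb course C = atan2(Δλ, Δψ) with Δψ = ln[tan(π/4+φ₂/2)/tan(π/4+φ₁/2)] = -1.1471, Δλ = -1.9199 → C = 239.14°
d = R·|Δφ| / |cos C| = 3441·0.43633 / 0.51291 = 2927 nmi

2927 nmi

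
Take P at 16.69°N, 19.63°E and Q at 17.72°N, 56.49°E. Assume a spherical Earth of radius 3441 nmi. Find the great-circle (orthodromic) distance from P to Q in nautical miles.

Haversine: a = sin²(Δφ/2)+cos φ₁ cos φ₂ sin²(Δλ/2) = 0.09128;  σ = 2·atan2(√a,√(1−a))
σ = 35.170° → d = Rσ = 3441·0.61383 = 2112 nmi

2112 nmi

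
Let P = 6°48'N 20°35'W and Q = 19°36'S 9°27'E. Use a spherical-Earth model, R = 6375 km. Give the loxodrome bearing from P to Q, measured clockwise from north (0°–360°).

Δψ = ln[tan(π/4+φ₂/2)/tan(π/4+φ₁/2)] = -0.4679
Δλ = +0.5242 rad (taken the short way round)
course = atan2(Δλ, Δψ) = 131.75°

131.8°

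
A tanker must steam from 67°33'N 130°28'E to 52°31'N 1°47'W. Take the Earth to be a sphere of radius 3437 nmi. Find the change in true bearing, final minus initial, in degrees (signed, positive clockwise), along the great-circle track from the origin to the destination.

At departure: θ₁ = atan2(sin Δλ cos φ₂, cos φ₁ sin φ₂ − sin φ₁ cos φ₂ cos Δλ) = 326.52°
At arrival: θ₂ = atan2(sin Δλ cos φ₁, −cos φ₂ sin φ₁ + sin φ₂ cos φ₁ cos Δλ) = 200.25°
Δθ = θ₂ − θ₁ = -126.3°

-126.3°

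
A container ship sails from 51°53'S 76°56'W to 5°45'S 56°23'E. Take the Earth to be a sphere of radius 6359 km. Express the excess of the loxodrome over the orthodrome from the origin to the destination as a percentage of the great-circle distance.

9.7%

Great circle: σ = 1.9204 rad → d_gc = Rσ = 12211.7 km
Rhumb: Δφ = +0.8052, Δλ = +2.3268, Δψ = +0.9623, q = Δφ/Δψ = 0.8367 → d_rh = R√(Δφ²+q²Δλ²) = 13396.9 km
Excess = (13396.9 − 12211.7) / 12211.7 = 1185.2 / 12211.7 = 9.71% ≈ 9.7%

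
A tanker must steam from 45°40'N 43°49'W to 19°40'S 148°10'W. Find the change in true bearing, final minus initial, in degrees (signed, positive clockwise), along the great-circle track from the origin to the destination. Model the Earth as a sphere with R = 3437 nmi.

-38.0°

At departure: θ₁ = atan2(sin Δλ cos φ₂, cos φ₁ sin φ₂ − sin φ₁ cos φ₂ cos Δλ) = 265.72°
At arrival: θ₂ = atan2(sin Δλ cos φ₁, −cos φ₂ sin φ₁ + sin φ₂ cos φ₁ cos Δλ) = 227.74°
Δθ = θ₂ − θ₁ = -38.0°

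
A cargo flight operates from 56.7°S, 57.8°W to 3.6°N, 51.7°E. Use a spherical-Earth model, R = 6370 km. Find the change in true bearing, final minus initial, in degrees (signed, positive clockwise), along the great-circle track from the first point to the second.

At departure: θ₁ = atan2(sin Δλ cos φ₂, cos φ₁ sin φ₂ − sin φ₁ cos φ₂ cos Δλ) = 104.54°
At arrival: θ₂ = atan2(sin Δλ cos φ₁, −cos φ₂ sin φ₁ + sin φ₂ cos φ₁ cos Δλ) = 32.17°
Δθ = θ₂ − θ₁ = -72.4°

-72.4°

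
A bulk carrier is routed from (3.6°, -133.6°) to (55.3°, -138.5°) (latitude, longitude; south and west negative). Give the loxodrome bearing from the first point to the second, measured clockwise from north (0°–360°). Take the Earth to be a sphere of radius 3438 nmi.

Meridional parts: M(φ₁)=+0.0629, M(φ₂)=+1.1634 → ΔM = +1.1005;  Δλ = -0.0855 rad
tan C = Δλ / ΔM = -0.0777 → C = 355.56°

355.6°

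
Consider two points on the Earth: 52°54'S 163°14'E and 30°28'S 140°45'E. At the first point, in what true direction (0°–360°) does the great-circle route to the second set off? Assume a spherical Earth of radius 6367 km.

θ = atan2( sin Δλ·cos φ₂ ,  cos φ₁ sin φ₂ − sin φ₁ cos φ₂ cos Δλ )
  = atan2(-0.3296, +0.3294) = 314.98°

315.0°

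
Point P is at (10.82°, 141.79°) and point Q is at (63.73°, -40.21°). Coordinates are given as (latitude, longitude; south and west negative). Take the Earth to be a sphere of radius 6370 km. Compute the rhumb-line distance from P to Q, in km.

Δψ = ln[tan(π/4+φ₂/2)/tan(π/4+φ₁/2)] = +1.2652;  Δφ = +0.9235 rad,  Δλ = +3.1067 rad
q = Δφ/Δψ = 0.7299
d = R·√(Δφ² + q²Δλ²) = 6370·2.44831 = 15596 km

15596 km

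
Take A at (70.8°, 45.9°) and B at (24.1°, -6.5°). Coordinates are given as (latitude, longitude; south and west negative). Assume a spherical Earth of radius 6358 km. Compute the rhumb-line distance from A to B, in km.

Δψ = ln[tan(π/4+φ₂/2)/tan(π/4+φ₁/2)] = -1.3434;  Δφ = -0.8151 rad,  Δλ = -0.9146 rad
q = Δφ/Δψ = 0.6067
d = R·√(Δφ² + q²Δλ²) = 6358·0.98601 = 6269 km

6269 km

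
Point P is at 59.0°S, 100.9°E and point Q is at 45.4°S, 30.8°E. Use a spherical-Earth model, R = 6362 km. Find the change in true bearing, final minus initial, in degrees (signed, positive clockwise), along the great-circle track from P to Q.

+58.3°

Initial bearing θ₁ = atan2(sin Δλ cos φ₂, cos φ₁ sin φ₂ − sin φ₁ cos φ₂ cos Δλ) = 256.23°
Final bearing θ₂ = (initial bearing from the destination back to the start) + 180° = 314.57°
Δθ = θ₂ − θ₁ = +58.3°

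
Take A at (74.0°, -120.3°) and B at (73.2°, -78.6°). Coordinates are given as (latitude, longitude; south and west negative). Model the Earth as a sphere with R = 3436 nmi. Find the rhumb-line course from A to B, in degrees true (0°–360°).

93.9°

Δψ = ln[tan(π/4+φ₂/2)/tan(π/4+φ₁/2)] = -0.0495
Δλ = +0.7278 rad (taken the short way round)
course = atan2(Δλ, Δψ) = 93.89°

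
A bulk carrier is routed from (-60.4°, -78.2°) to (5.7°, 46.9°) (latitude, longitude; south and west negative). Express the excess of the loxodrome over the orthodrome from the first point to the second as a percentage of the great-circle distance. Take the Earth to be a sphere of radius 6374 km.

Great circle: σ = 1.9487 rad → d_gc = Rσ = 12421.0 km
Rhumb: Δφ = +1.1537, Δλ = +2.1834, Δψ = +1.4307, q = Δφ/Δψ = 0.8064 → d_rh = R√(Δφ²+q²Δλ²) = 13417.1 km
Excess = (13417.1 − 12421.0) / 12421.0 = 996.1 / 12421.0 = 8.02% ≈ 8.0%

8.0%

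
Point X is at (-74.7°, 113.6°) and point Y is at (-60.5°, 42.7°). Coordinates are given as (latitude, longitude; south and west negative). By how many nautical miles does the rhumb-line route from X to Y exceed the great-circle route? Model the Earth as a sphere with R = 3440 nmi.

97 nmi

Great circle: cos σ = sin φ₁ sin φ₂ + cos φ₁ cos φ₂ cos Δλ,  σ = 0.4907 rad → d_gc = 1687.8 nmi
Rhumb line: Δψ = +0.6730, q = Δφ/Δψ = 0.3683, d_rh = R√(Δφ²+q²Δλ²) = 1784.4 nmi
Excess = 1784.4 − 1687.8 = 96.6 ≈ 97 nmi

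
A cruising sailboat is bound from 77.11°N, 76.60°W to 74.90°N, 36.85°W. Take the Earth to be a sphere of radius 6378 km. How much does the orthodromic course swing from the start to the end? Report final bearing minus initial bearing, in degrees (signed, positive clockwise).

+38.7°

At departure: θ₁ = atan2(sin Δλ cos φ₂, cos φ₁ sin φ₂ − sin φ₁ cos φ₂ cos Δλ) = 83.11°
At arrival: θ₂ = atan2(sin Δλ cos φ₁, −cos φ₂ sin φ₁ + sin φ₂ cos φ₁ cos Δλ) = 121.77°
Δθ = θ₂ − θ₁ = +38.7°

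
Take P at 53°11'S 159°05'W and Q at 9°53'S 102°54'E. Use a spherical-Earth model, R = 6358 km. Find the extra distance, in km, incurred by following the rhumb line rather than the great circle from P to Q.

450 km

Great circle: cos σ = sin φ₁ sin φ₂ + cos φ₁ cos φ₂ cos Δλ,  σ = 1.5157 rad → d_gc = 9636.8 km
Rhumb line: Δψ = +0.9268, q = Δφ/Δψ = 0.8154, d_rh = R√(Δφ²+q²Δλ²) = 10087.0 km
Excess = 10087.0 − 9636.8 = 450.2 ≈ 450 km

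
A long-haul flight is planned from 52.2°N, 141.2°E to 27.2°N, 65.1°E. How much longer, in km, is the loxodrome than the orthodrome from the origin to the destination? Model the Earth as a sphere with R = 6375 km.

235 km

Great circle: cos σ = sin φ₁ sin φ₂ + cos φ₁ cos φ₂ cos Δλ,  σ = 1.0563 rad → d_gc = 6733.6 km
Rhumb line: Δψ = -0.5782, q = Δφ/Δψ = 0.7546, d_rh = R√(Δφ²+q²Δλ²) = 6968.8 km
Excess = 6968.8 − 6733.6 = 235.2 ≈ 235 km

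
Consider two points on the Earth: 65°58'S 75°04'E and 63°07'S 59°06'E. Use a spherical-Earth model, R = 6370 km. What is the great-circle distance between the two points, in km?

823 km

cos σ = sin φ₁ sin φ₂ + cos φ₁ cos φ₂ cos Δλ
      = sin(-65.97°)sin(-63.12°) + cos(-65.97°)cos(-63.12°)cos(-15.97°) = 0.9917
σ = 7.406° → d = Rσ = 6370·0.12925 = 823 km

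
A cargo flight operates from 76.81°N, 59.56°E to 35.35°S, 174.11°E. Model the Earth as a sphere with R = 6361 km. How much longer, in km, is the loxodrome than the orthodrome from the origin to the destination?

Great circle: cos σ = sin φ₁ sin φ₂ + cos φ₁ cos φ₂ cos Δλ,  σ = 2.2661 rad → d_gc = 14414.8 km
Rhumb line: Δψ = -2.8178, q = Δφ/Δψ = 0.6947, d_rh = R√(Δφ²+q²Δλ²) = 15267.9 km
Excess = 15267.9 − 14414.8 = 853.1 ≈ 853 km

853 km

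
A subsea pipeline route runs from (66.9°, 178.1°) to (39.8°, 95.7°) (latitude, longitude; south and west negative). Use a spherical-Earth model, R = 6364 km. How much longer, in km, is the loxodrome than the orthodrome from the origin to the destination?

354 km

Great circle: cos σ = sin φ₁ sin φ₂ + cos φ₁ cos φ₂ cos Δλ,  σ = 0.8910 rad → d_gc = 5670.2 km
Rhumb line: Δψ = -0.8295, q = Δφ/Δψ = 0.5702, d_rh = R√(Δφ²+q²Δλ²) = 6024.6 km
Excess = 6024.6 − 5670.2 = 354.4 ≈ 354 km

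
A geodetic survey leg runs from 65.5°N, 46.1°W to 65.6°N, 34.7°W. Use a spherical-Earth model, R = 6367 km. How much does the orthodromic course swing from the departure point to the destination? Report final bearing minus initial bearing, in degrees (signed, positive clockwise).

+10.4°

At departure: θ₁ = atan2(sin Δλ cos φ₂, cos φ₁ sin φ₂ − sin φ₁ cos φ₂ cos Δλ) = 83.60°
At arrival: θ₂ = atan2(sin Δλ cos φ₁, −cos φ₂ sin φ₁ + sin φ₂ cos φ₁ cos Δλ) = 93.98°
Δθ = θ₂ − θ₁ = +10.4°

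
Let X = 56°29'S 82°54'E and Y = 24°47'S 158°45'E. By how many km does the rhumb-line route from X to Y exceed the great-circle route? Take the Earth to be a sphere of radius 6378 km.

Great circle: cos σ = sin φ₁ sin φ₂ + cos φ₁ cos φ₂ cos Δλ,  σ = 1.0792 rad → d_gc = 6883.1 km
Rhumb line: Δψ = +0.7535, q = Δφ/Δψ = 0.7342, d_rh = R√(Δφ²+q²Δλ²) = 7133.4 km
Excess = 7133.4 − 6883.1 = 250.3 ≈ 250 km

250 km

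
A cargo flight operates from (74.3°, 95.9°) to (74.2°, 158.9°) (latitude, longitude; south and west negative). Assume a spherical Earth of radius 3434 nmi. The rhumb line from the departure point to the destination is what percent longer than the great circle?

Great circle: σ = 0.2846 rad → d_gc = Rσ = 977.4 nmi
Rhumb: Δφ = -0.0017, Δλ = +1.0996, Δψ = -0.0064, q = Δφ/Δψ = 0.2714 → d_rh = R√(Δφ²+q²Δλ²) = 1024.9 nmi
Excess = (1024.9 − 977.4) / 977.4 = 47.5 / 977.4 = 4.86% ≈ 4.9%

4.9%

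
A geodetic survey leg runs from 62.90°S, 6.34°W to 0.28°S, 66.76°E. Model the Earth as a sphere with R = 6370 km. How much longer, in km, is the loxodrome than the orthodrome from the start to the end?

233 km

Great circle: cos σ = sin φ₁ sin φ₂ + cos φ₁ cos φ₂ cos Δλ,  σ = 1.4336 rad → d_gc = 9132.0 km
Rhumb line: Δψ = +1.4181, q = Δφ/Δψ = 0.7707, d_rh = R√(Δφ²+q²Δλ²) = 9364.9 km
Excess = 9364.9 − 9132.0 = 232.9 ≈ 233 km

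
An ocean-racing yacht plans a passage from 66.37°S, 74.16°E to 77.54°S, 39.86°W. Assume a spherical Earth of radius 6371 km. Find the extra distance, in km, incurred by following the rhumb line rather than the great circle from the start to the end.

579 km

Great circle: cos σ = sin φ₁ sin φ₂ + cos φ₁ cos φ₂ cos Δλ,  σ = 0.5368 rad → d_gc = 3419.7 km
Rhumb line: Δψ = -0.6504, q = Δφ/Δψ = 0.2998, d_rh = R√(Δφ²+q²Δλ²) = 3998.3 km
Excess = 3998.3 − 3419.7 = 578.6 ≈ 579 km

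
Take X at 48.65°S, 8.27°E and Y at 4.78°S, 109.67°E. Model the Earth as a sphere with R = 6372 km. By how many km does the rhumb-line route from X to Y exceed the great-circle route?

410 km

Great circle: cos σ = sin φ₁ sin φ₂ + cos φ₁ cos φ₂ cos Δλ,  σ = 1.6384 rad → d_gc = 10440.0 km
Rhumb line: Δψ = +0.8910, q = Δφ/Δψ = 0.8593, d_rh = R√(Δφ²+q²Δλ²) = 10849.6 km
Excess = 10849.6 − 10440.0 = 409.6 ≈ 410 km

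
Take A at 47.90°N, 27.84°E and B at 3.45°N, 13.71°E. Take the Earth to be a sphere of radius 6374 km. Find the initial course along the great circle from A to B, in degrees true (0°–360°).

199.8°

θ = atan2( sin Δλ·cos φ₂ ,  cos φ₁ sin φ₂ − sin φ₁ cos φ₂ cos Δλ )
  = atan2(-0.2437, -0.6779) = 199.77°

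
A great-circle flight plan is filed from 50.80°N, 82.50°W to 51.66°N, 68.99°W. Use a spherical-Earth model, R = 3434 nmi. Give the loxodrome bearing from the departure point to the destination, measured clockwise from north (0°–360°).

84.2°

Meridional parts: M(φ₁)=+1.0326, M(φ₂)=+1.0566 → ΔM = +0.0240;  Δλ = +0.2358 rad
tan C = Δλ / ΔM = +9.8367 → C = 84.20°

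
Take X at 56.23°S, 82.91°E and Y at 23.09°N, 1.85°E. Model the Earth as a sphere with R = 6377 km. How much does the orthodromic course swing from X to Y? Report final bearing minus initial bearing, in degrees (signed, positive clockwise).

+35.1°

Initial bearing θ₁ = atan2(sin Δλ cos φ₂, cos φ₁ sin φ₂ − sin φ₁ cos φ₂ cos Δλ) = 290.34°
Final bearing θ₂ = (initial bearing from the destination back to the start) + 180° = 325.49°
Δθ = θ₂ − θ₁ = +35.1°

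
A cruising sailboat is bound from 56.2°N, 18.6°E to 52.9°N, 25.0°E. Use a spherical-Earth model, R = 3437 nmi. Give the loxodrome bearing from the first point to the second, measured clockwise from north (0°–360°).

Meridional parts: M(φ₁)=+1.1913, M(φ₂)=+1.0919 → ΔM = -0.0994;  Δλ = +0.1117 rad
tan C = Δλ / ΔM = -1.1241 → C = 131.66°

131.7°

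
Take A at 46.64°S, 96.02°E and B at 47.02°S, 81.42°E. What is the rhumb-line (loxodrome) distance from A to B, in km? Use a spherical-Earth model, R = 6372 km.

Δψ = ln[tan(π/4+φ₂/2)/tan(π/4+φ₁/2)] = -0.0097;  Δφ = -0.0066 rad,  Δλ = -0.2548 rad
q = Δφ/Δψ = 0.6842
d = R·√(Δφ² + q²Δλ²) = 6372·0.17446 = 1112 km

1112 km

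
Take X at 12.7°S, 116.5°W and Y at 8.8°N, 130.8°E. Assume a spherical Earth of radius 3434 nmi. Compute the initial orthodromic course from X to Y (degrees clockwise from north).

N = sin Δλ·cos φ₂ = -0.9117;  D = cos φ₁ sin φ₂ − sin φ₁ cos φ₂ cos Δλ = +0.0654
initial course = atan2(N, D) = 274.10°

274.1°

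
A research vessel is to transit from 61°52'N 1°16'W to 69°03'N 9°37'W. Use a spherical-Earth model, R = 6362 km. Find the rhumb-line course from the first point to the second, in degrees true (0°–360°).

Δψ = ln[tan(π/4+φ₂/2)/tan(π/4+φ₁/2)] = +0.3040
Δλ = -0.1457 rad (taken the short way round)
course = atan2(Δλ, Δψ) = 334.38°

334.4°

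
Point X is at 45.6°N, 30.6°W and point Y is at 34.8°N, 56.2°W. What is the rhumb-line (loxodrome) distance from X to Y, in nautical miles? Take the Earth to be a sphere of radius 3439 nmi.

Δψ = ln[tan(π/4+φ₂/2)/tan(π/4+φ₁/2)] = -0.2477;  Δφ = -0.1885 rad,  Δλ = -0.4468 rad
q = Δφ/Δψ = 0.7610
d = R·√(Δφ² + q²Δλ²) = 3439·0.38879 = 1337 nmi

1337 nmi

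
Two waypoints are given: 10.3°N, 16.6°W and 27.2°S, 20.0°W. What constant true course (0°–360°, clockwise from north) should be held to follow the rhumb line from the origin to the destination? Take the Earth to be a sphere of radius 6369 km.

185.0°

Δψ = ln[tan(π/4+φ₂/2)/tan(π/4+φ₁/2)] = -0.6744
Δλ = -0.0593 rad (taken the short way round)
course = atan2(Δλ, Δψ) = 185.03°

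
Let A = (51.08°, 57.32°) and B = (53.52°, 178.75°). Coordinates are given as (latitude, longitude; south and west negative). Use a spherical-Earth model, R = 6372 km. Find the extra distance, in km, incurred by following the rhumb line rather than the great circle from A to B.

1089 km

Great circle: cos σ = sin φ₁ sin φ₂ + cos φ₁ cos φ₂ cos Δλ,  σ = 1.1254 rad → d_gc = 7171.1 km
Rhumb line: Δψ = +0.0697, q = Δφ/Δψ = 0.6113, d_rh = R√(Δφ²+q²Δλ²) = 8260.1 km
Excess = 8260.1 − 7171.1 = 1089.0 ≈ 1089 km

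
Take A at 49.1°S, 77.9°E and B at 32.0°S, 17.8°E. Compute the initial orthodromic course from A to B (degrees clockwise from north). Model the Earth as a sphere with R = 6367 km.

θ = atan2( sin Δλ·cos φ₂ ,  cos φ₁ sin φ₂ − sin φ₁ cos φ₂ cos Δλ )
  = atan2(-0.7352, -0.0274) = 267.86°

267.9°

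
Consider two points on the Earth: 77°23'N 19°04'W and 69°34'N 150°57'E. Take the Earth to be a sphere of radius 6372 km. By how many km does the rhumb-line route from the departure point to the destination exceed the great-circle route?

1687 km

Great circle: cos σ = sin φ₁ sin φ₂ + cos φ₁ cos φ₂ cos Δλ,  σ = 0.5747 rad → d_gc = 3662.1 km
Rhumb line: Δψ = -0.4888, q = Δφ/Δψ = 0.2791, d_rh = R√(Δφ²+q²Δλ²) = 5348.7 km
Excess = 5348.7 − 3662.1 = 1686.6 ≈ 1687 km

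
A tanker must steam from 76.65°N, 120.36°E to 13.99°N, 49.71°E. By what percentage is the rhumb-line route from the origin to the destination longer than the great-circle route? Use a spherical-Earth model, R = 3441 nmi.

3.8%

Great circle: σ = 1.2562 rad → d_gc = Rσ = 4322.5 nmi
Rhumb: Δφ = -1.0936, Δλ = -1.2331, Δψ = -1.8987, q = Δφ/Δψ = 0.5760 → d_rh = R√(Δφ²+q²Δλ²) = 4487.1 nmi
Excess = (4487.1 − 4322.5) / 4322.5 = 164.6 / 4322.5 = 3.81% ≈ 3.8%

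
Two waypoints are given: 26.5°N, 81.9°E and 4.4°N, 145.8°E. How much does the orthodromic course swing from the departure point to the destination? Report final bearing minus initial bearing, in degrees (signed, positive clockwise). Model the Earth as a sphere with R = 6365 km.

+19.2°

At departure: θ₁ = atan2(sin Δλ cos φ₂, cos φ₁ sin φ₂ − sin φ₁ cos φ₂ cos Δλ) = 98.08°
At arrival: θ₂ = atan2(sin Δλ cos φ₁, −cos φ₂ sin φ₁ + sin φ₂ cos φ₁ cos Δλ) = 117.29°
Δθ = θ₂ − θ₁ = +19.2°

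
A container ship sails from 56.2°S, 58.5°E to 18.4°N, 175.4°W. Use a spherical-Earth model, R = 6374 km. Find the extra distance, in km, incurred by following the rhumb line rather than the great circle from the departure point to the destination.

712 km

Great circle: cos σ = sin φ₁ sin φ₂ + cos φ₁ cos φ₂ cos Δλ,  σ = 2.1813 rad → d_gc = 13903.8 km
Rhumb line: Δψ = +1.5181, q = Δφ/Δψ = 0.8577, d_rh = R√(Δφ²+q²Δλ²) = 14616.0 km
Excess = 14616.0 − 13903.8 = 712.2 ≈ 712 km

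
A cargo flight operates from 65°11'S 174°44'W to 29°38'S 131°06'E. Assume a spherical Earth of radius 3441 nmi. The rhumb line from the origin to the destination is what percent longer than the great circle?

Great circle: σ = 0.8468 rad → d_gc = Rσ = 2913.9 nmi
Rhumb: Δφ = +0.6205, Δλ = -0.9454, Δψ = +0.9721, q = Δφ/Δψ = 0.6383 → d_rh = R√(Δφ²+q²Δλ²) = 2978.1 nmi
Excess = (2978.1 − 2913.9) / 2913.9 = 64.2 / 2913.9 = 2.20% ≈ 2.2%

2.2%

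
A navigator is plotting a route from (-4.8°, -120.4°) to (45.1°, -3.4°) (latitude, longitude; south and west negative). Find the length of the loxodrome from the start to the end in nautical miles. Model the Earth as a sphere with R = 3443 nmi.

Rhumb course C = atan2(Δλ, Δψ) with Δψ = ln[tan(π/4+φ₂/2)/tan(π/4+φ₁/2)] = +0.9677, Δλ = +2.0420 → C = 64.64°
d = R·|Δφ| / |cos C| = 3443·0.87092 / 0.42824 = 7002 nmi

7002 nmi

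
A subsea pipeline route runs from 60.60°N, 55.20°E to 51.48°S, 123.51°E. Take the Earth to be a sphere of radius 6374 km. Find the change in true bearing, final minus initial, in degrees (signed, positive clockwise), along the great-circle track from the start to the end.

+11.0°

At departure: θ₁ = atan2(sin Δλ cos φ₂, cos φ₁ sin φ₂ − sin φ₁ cos φ₂ cos Δλ) = 135.29°
At arrival: θ₂ = atan2(sin Δλ cos φ₁, −cos φ₂ sin φ₁ + sin φ₂ cos φ₁ cos Δλ) = 146.32°
Δθ = θ₂ − θ₁ = +11.0°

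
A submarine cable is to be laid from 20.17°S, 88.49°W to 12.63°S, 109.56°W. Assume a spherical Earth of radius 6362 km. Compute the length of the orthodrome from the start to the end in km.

2393 km

cos σ = sin φ₁ sin φ₂ + cos φ₁ cos φ₂ cos Δλ
      = sin(-20.17°)sin(-12.63°) + cos(-20.17°)cos(-12.63°)cos(-21.07°) = 0.9301
σ = 21.547° → d = Rσ = 6362·0.37607 = 2393 km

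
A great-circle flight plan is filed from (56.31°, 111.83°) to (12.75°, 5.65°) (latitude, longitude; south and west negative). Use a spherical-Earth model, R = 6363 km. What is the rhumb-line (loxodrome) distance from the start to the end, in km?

10429 km

Rhumb course C = atan2(Δλ, Δψ) with Δψ = ln[tan(π/4+φ₂/2)/tan(π/4+φ₁/2)] = -0.9704, Δλ = -1.8532 → C = 242.36°
d = R·|Δφ| / |cos C| = 6363·0.76027 / 0.46388 = 10429 km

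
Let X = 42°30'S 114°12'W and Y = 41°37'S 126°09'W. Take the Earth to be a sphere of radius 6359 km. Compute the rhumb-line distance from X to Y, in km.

990 km

Δψ = ln[tan(π/4+φ₂/2)/tan(π/4+φ₁/2)] = +0.0208;  Δφ = +0.0154 rad,  Δλ = -0.2086 rad
q = Δφ/Δψ = 0.7424
d = R·√(Δφ² + q²Δλ²) = 6359·0.15561 = 990 km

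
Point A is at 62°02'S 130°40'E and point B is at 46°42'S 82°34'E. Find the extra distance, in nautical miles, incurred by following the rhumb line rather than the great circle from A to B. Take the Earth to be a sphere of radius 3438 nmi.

38 nmi

Great circle: cos σ = sin φ₁ sin φ₂ + cos φ₁ cos φ₂ cos Δλ,  σ = 0.5403 rad → d_gc = 1857.4 nmi
Rhumb line: Δψ = +0.4663, q = Δφ/Δψ = 0.5740, d_rh = R√(Δφ²+q²Δλ²) = 1895.0 nmi
Excess = 1895.0 − 1857.4 = 37.6 ≈ 38 nmi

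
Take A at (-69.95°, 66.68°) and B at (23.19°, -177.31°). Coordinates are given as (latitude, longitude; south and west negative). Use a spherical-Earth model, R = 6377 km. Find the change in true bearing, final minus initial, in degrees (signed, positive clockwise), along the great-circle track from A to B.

-85.5°

At departure: θ₁ = atan2(sin Δλ cos φ₂, cos φ₁ sin φ₂ − sin φ₁ cos φ₂ cos Δλ) = 106.43°
At arrival: θ₂ = atan2(sin Δλ cos φ₁, −cos φ₂ sin φ₁ + sin φ₂ cos φ₁ cos Δλ) = 20.96°
Δθ = θ₂ − θ₁ = -85.5°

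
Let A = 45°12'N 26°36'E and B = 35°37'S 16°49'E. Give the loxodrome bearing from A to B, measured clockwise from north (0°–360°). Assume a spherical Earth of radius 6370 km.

Δψ = ln[tan(π/4+φ₂/2)/tan(π/4+φ₁/2)] = -1.5523
Δλ = -0.1708 rad (taken the short way round)
course = atan2(Δλ, Δψ) = 186.28°

186.3°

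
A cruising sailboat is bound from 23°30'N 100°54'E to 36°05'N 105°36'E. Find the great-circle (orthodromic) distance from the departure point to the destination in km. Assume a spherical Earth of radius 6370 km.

1470 km

cos σ = sin φ₁ sin φ₂ + cos φ₁ cos φ₂ cos Δλ
      = sin(23.50°)sin(36.08°) + cos(23.50°)cos(36.08°)cos(4.70°) = 0.9735
σ = 13.223° → d = Rσ = 6370·0.23078 = 1470 km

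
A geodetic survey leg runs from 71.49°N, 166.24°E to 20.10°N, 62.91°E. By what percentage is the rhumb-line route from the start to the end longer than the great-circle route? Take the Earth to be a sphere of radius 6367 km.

Great circle: σ = 1.3107 rad → d_gc = Rσ = 8345.4 km
Rhumb: Δφ = -0.8969, Δλ = -1.8034, Δψ = -1.4561, q = Δφ/Δψ = 0.6160 → d_rh = R√(Δφ²+q²Δλ²) = 9090.7 km
Excess = (9090.7 − 8345.4) / 8345.4 = 745.3 / 8345.4 = 8.93% ≈ 8.9%

8.9%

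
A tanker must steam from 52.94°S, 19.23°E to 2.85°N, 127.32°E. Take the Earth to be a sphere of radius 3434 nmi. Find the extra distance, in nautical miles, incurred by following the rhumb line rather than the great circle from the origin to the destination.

Great circle: cos σ = sin φ₁ sin φ₂ + cos φ₁ cos φ₂ cos Δλ,  σ = 1.7994 rad → d_gc = 6179.0 nmi
Rhumb line: Δψ = +1.1429, q = Δφ/Δψ = 0.8520, d_rh = R√(Δφ²+q²Δλ²) = 6453.4 nmi
Excess = 6453.4 − 6179.0 = 274.4 ≈ 274 nmi

274 nmi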